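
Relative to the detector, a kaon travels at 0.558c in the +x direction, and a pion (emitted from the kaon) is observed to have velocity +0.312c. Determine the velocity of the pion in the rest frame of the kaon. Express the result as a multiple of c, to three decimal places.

Invert the composition law: u' = (u − v)/(1 − uv/c²).
u' = (0.312 − 0.558) / (1 − (0.312)(0.558)) = -0.2460/0.8259 = -0.2979.

-0.298c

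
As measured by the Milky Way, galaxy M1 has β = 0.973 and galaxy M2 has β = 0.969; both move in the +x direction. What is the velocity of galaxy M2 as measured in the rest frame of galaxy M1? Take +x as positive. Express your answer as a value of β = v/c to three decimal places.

β_A = 0.973, β_B = 0.969.
Transform to A's frame with the inverse velocity-addition law: u' = (u − v)/(1 − uv/c²), taking u = β_B and v = β_A.
u' = (0.969 − 0.973) / (1 − (0.973)(0.969)) = -0.0040/0.0572 = -0.0700.

β = -0.070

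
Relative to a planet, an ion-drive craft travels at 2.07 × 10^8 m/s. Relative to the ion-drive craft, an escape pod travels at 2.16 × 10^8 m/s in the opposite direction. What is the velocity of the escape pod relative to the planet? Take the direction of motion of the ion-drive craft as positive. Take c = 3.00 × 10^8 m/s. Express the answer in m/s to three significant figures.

In units of c (dividing by 3.00 × 10^8 m/s): v = 0.690, u' = -0.720.
u = (u' + v)/(1 + u'v/c²):
u = (-0.720 + 0.690) / (1 + (-0.720)·0.690) = -0.0300/0.5032 = -0.0596
(Galilean addition would give -0.030c.)
Converting back: u = -0.0596 × 3.00 × 10^8 m/s.

-1.79 × 10^7 m/s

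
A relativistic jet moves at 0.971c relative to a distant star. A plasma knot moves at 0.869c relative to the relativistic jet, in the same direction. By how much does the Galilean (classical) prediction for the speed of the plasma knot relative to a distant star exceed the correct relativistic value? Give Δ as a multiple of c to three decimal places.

Δ = 0.842c

Galilean: u_cl = 0.869 + 0.971 = 1.8400.
Relativistic: u_rel = (0.869 + 0.971) / (1 + 0.869·0.971) = 1.8400/1.8438 = 0.9979.
Δ = 1.8400 − 0.9979 = 0.8421.
(The classical prediction exceeds c; the relativistic result does not.)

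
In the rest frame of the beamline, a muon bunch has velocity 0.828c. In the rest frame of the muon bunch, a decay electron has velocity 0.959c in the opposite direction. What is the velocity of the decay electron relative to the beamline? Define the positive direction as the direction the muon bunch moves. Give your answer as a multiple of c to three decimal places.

-0.636c

With v = 0.828 and u' = -0.959 (in units of c),
u = (u' + v)/(1 + u'v/c²):
u = (-0.959 + 0.828) / (1 + (-0.959)·0.828) = -0.1310/0.2059 = -0.6361
(Galilean addition would give -0.131c.)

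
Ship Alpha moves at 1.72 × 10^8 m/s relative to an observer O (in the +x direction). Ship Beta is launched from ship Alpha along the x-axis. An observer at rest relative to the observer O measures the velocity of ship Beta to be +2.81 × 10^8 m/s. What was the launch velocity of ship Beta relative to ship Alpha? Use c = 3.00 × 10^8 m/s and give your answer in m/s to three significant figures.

v = 0.573c, u = 0.937c.
Invert the composition law: u' = (u − v)/(1 − uv/c²).
u' = (0.937 − 0.573) / (1 − (0.937)(0.573)) = 0.3633/0.4630 = 0.7848.
u' = 0.7848 × 3.00 × 10^8 m/s.

+2.35 × 10^8 m/s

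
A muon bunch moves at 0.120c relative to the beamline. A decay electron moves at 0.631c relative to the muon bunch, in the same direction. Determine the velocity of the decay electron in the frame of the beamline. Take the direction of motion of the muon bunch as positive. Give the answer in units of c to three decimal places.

0.698c

With v = 0.120 and u' = 0.631 (in units of c),
u = (u' + v)/(1 + u'v/c²):
u = (0.631 + 0.120) / (1 + 0.631·0.120) = 0.7510/1.0757 = 0.6981
(Galilean addition would give +0.751c.)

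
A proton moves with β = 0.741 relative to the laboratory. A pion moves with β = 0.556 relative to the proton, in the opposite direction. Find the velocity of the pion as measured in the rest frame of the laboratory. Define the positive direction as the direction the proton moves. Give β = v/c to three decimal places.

β = +0.315

With v = 0.741 and u' = -0.556 (in units of c),
u = (u' + v)/(1 + u'v/c²):
u = (-0.556 + 0.741) / (1 + (-0.556)·0.741) = 0.1850/0.5880 = 0.3146
(Galilean addition would give +0.185c.)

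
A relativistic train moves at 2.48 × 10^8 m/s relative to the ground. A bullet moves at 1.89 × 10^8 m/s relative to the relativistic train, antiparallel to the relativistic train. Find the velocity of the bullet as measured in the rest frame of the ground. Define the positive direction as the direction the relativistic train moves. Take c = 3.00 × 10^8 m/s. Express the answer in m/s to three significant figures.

+1.23 × 10^8 m/s

In units of c (dividing by 3.00 × 10^8 m/s): v = 0.827, u' = -0.630.
u = (u' + v)/(1 + u'v/c²):
u = (-0.630 + 0.827) / (1 + (-0.630)·0.827) = 0.1967/0.4792 = 0.4104
Converting back: u = 0.4104 × 3.00 × 10^8 m/s.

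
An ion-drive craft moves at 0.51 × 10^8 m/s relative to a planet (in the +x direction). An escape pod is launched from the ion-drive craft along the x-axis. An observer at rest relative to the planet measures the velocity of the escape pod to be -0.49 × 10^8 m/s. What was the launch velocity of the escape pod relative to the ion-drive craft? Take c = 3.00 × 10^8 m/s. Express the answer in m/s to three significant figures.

v = 0.170c, u = -0.163c.
Invert the composition law: u' = (u − v)/(1 − uv/c²).
u' = (-0.163 − 0.170) / (1 − (-0.163)(0.170)) = -0.3333/1.0278 = -0.3243.
u' = -0.3243 × 3.00 × 10^8 m/s.

-9.73 × 10^7 m/s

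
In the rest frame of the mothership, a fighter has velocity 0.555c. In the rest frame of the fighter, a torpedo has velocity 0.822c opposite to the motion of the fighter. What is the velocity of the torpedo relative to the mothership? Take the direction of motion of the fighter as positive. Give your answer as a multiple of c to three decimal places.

-0.491c

With v = 0.555 and u' = -0.822 (in units of c),
u = (u' + v)/(1 + u'v/c²):
u = (-0.822 + 0.555) / (1 + (-0.822)·0.555) = -0.2670/0.5438 = -0.4910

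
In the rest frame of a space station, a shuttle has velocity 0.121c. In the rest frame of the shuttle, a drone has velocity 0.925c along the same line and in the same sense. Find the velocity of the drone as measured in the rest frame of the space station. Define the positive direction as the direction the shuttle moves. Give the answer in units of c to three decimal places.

With v = 0.121 and u' = 0.925 (in units of c),
u = (u' + v)/(1 + u'v/c²):
u = (0.925 + 0.121) / (1 + 0.925·0.121) = 1.0460/1.1119 = 0.9407
(Galilean addition would give +1.046c, exceeding c.)

0.941c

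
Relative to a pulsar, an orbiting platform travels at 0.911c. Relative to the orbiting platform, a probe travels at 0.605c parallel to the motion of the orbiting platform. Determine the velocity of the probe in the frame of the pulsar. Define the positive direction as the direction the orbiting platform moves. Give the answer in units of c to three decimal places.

0.977c

With v = 0.911 and u' = 0.605 (in units of c),
u = (u' + v)/(1 + u'v/c²):
u = (0.605 + 0.911) / (1 + 0.605·0.911) = 1.5160/1.5512 = 0.9773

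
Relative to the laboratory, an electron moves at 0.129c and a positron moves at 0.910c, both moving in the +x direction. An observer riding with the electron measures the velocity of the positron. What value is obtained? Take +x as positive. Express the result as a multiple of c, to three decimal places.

+0.885c

β_A = 0.129, β_B = 0.910.
Transform to A's frame with the inverse velocity-addition law: u' = (u − v)/(1 − uv/c²), taking u = β_B and v = β_A.
u' = (0.910 − 0.129) / (1 − (0.129)(0.910)) = 0.7810/0.8826 = 0.8849.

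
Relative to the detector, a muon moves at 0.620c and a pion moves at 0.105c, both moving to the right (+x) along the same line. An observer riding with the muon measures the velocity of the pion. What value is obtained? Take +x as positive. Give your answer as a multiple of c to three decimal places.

β_A = 0.620, β_B = 0.105.
Transform to A's frame with the inverse velocity-addition law: u' = (u − v)/(1 − uv/c²), taking u = β_B and v = β_A.
u' = (0.105 − 0.620) / (1 − (0.620)(0.105)) = -0.5150/0.9349 = -0.5509.

-0.551c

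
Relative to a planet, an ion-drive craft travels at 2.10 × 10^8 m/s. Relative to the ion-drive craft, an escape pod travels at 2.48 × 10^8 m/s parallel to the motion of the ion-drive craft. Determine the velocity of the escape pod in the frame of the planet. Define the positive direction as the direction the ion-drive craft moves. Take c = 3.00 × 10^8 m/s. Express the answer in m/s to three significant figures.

2.90 × 10^8 m/s

In units of c (dividing by 3.00 × 10^8 m/s): v = 0.700, u' = 0.827.
u = (u' + v)/(1 + u'v/c²):
u = (0.827 + 0.700) / (1 + 0.827·0.700) = 1.5267/1.5787 = 0.9671
(Galilean addition would give +1.527c, exceeding c.)
Converting back: u = 0.9671 × 3.00 × 10^8 m/s.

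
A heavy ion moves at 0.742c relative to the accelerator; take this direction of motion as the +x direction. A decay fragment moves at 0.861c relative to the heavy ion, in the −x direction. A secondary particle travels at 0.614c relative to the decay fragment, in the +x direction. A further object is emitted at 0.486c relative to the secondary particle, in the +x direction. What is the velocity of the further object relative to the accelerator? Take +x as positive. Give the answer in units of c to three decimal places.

Apply u = (u' + v)/(1 + u'v/c²) successively, working outward toward the accelerator.
Start: velocity of the heavy ion relative to the accelerator = 0.7420c.
Compose with the decay fragment (u' = -0.861 in the heavy ion frame): u_1 = (-0.861 + 0.742) / (1 + (-0.861)·0.742) = -0.1190/0.3611 = -0.3295.
Compose with the secondary particle (u' = 0.614 in the decay fragment frame): u_2 = (0.614 + (-0.330)) / (1 + 0.614·(-0.330)) = 0.2845/0.7977 = 0.3566.
Compose with the further object (u' = 0.486 in the secondary particle frame): u_3 = (0.486 + 0.357) / (1 + 0.486·0.357) = 0.8426/1.1733 = 0.7182.

+0.718c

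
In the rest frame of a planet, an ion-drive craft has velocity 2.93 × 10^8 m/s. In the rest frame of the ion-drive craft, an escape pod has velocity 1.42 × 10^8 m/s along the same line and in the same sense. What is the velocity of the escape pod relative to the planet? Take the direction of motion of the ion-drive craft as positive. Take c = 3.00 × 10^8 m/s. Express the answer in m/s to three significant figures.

In units of c (dividing by 3.00 × 10^8 m/s): v = 0.977, u' = 0.473.
u = (u' + v)/(1 + u'v/c²):
u = (0.473 + 0.977) / (1 + 0.473·0.977) = 1.4500/1.4623 = 0.9916
(Galilean addition would give +1.450c, exceeding c.)
Converting back: u = 0.9916 × 3.00 × 10^8 m/s.

2.97 × 10^8 m/s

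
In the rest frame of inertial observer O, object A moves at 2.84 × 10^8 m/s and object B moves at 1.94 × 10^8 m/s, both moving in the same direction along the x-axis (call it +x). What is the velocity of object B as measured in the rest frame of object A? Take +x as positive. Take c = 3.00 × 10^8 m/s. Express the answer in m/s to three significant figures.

β_A = 0.947, β_B = 0.647 (dividing each by c = 3.00 × 10^8 m/s).
Transform to A's frame with the inverse velocity-addition law: u' = (u − v)/(1 − uv/c²), taking u = β_B and v = β_A.
u' = (0.647 − 0.947) / (1 − (0.947)(0.647)) = -0.3000/0.3878 = -0.7736.
u' = -0.7736 × 3.00 × 10^8 m/s.

-2.32 × 10^8 m/s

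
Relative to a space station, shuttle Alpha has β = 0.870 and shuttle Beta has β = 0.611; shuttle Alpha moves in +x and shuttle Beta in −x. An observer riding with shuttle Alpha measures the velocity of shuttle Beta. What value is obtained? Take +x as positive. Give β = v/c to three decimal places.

β_A = 0.870, β_B = -0.611.
Transform to A's frame with the inverse velocity-addition law: u' = (u − v)/(1 − uv/c²), taking u = β_B and v = β_A.
u' = (-0.611 − 0.870) / (1 − (0.870)(-0.611)) = -1.4810/1.5316 = -0.9670.

β = -0.967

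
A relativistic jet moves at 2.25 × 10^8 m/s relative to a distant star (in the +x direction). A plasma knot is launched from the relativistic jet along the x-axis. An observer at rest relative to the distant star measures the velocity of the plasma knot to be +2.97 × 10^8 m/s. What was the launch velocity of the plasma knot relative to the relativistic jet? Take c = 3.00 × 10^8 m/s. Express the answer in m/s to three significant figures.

+2.80 × 10^8 m/s

v = 0.750c, u = 0.990c.
Invert the composition law: u' = (u − v)/(1 − uv/c²).
u' = (0.990 − 0.750) / (1 − (0.990)(0.750)) = 0.2400/0.2575 = 0.9320.
u' = 0.9320 × 3.00 × 10^8 m/s.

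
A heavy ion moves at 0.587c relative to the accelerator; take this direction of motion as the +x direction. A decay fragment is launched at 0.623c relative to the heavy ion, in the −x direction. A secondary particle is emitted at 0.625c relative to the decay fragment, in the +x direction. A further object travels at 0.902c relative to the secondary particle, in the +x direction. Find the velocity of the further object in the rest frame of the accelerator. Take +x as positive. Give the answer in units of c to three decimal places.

+0.974c

Apply u = (u' + v)/(1 + u'v/c²) successively, working outward toward the accelerator.
Start: velocity of the heavy ion relative to the accelerator = 0.5870c.
Compose with the decay fragment (u' = -0.623 in the heavy ion frame): u_1 = (-0.623 + 0.587) / (1 + (-0.623)·0.587) = -0.0360/0.6343 = -0.0568.
Compose with the secondary particle (u' = 0.625 in the decay fragment frame): u_2 = (0.625 + (-0.057)) / (1 + 0.625·(-0.057)) = 0.5682/0.9645 = 0.5891.
Compose with the further object (u' = 0.902 in the secondary particle frame): u_3 = (0.902 + 0.589) / (1 + 0.902·0.589) = 1.4911/1.5314 = 0.9737.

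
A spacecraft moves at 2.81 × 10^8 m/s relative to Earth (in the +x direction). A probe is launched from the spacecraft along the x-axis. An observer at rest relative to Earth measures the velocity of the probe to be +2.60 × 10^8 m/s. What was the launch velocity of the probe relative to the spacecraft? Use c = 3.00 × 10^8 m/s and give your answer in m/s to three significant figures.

v = 0.937c, u = 0.867c.
Invert the composition law: u' = (u − v)/(1 − uv/c²).
u' = (0.867 − 0.937) / (1 − (0.867)(0.937)) = -0.0700/0.1882 = -0.3719.
u' = -0.3719 × 3.00 × 10^8 m/s.

-1.12 × 10^8 m/s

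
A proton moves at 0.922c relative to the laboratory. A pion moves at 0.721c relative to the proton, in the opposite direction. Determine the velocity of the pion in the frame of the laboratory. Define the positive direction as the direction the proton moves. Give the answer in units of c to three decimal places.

With v = 0.922 and u' = -0.721 (in units of c),
u = (u' + v)/(1 + u'v/c²):
u = (-0.721 + 0.922) / (1 + (-0.721)·0.922) = 0.2010/0.3352 = 0.5996
(Galilean addition would give +0.201c.)

+0.600c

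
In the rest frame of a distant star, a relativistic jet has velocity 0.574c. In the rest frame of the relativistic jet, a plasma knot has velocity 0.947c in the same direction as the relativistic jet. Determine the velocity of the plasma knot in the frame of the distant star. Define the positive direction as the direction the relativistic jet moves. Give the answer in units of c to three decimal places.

0.985c

With v = 0.574 and u' = 0.947 (in units of c),
u = (u' + v)/(1 + u'v/c²):
u = (0.947 + 0.574) / (1 + 0.947·0.574) = 1.5210/1.5436 = 0.9854
(Galilean addition would give +1.521c, exceeding c.)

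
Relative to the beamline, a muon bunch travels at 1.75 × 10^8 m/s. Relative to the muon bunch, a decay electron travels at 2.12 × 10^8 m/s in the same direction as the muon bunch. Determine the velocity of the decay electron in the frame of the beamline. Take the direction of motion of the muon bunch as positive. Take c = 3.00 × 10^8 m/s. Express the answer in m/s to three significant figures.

In units of c (dividing by 3.00 × 10^8 m/s): v = 0.583, u' = 0.707.
u = (u' + v)/(1 + u'v/c²):
u = (0.707 + 0.583) / (1 + 0.707·0.583) = 1.2900/1.4122 = 0.9135
Converting back: u = 0.9135 × 3.00 × 10^8 m/s.

2.74 × 10^8 m/s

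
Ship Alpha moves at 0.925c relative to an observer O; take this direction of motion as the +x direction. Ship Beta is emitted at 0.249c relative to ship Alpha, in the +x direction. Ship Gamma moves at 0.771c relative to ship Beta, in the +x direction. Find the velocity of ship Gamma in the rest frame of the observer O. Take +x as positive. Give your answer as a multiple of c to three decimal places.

Apply u = (u' + v)/(1 + u'v/c²) successively, working outward toward the observer O.
Start: velocity of ship Alpha relative to the observer O = 0.9250c.
Compose with ship Beta (u' = 0.249 in ship Alpha frame): u_1 = (0.249 + 0.925) / (1 + 0.249·0.925) = 1.1740/1.2303 = 0.9542.
Compose with ship Gamma (u' = 0.771 in ship Beta frame): u_2 = (0.771 + 0.954) / (1 + 0.771·0.954) = 1.7252/1.7357 = 0.9940.

0.994c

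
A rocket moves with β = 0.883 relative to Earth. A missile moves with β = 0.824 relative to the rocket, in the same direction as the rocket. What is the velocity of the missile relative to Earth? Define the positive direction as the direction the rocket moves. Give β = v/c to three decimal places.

With v = 0.883 and u' = 0.824 (in units of c),
u = (u' + v)/(1 + u'v/c²):
u = (0.824 + 0.883) / (1 + 0.824·0.883) = 1.7070/1.7276 = 0.9881

β = 0.988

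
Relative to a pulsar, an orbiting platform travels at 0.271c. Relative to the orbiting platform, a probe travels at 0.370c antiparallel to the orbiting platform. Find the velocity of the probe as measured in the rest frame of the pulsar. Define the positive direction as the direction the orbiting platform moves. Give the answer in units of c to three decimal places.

-0.110c

With v = 0.271 and u' = -0.370 (in units of c),
u = (u' + v)/(1 + u'v/c²):
u = (-0.370 + 0.271) / (1 + (-0.370)·0.271) = -0.0990/0.8997 = -0.1100
(Galilean addition would give -0.099c.)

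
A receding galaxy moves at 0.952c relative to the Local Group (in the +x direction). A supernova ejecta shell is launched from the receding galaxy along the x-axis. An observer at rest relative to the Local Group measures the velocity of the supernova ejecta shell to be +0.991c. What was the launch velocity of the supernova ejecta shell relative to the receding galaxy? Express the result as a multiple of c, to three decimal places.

Invert the composition law: u' = (u − v)/(1 − uv/c²).
u' = (0.991 − 0.952) / (1 − (0.991)(0.952)) = 0.0390/0.0566 = 0.6894.

+0.689c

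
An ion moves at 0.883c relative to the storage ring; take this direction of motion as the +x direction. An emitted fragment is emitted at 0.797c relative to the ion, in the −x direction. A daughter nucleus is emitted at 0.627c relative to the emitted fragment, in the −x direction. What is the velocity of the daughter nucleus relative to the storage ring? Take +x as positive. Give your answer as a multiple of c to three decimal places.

Apply u = (u' + v)/(1 + u'v/c²) successively, working outward toward the storage ring.
Start: velocity of the ion relative to the storage ring = 0.8830c.
Compose with the emitted fragment (u' = -0.797 in the ion frame): u_1 = (-0.797 + 0.883) / (1 + (-0.797)·0.883) = 0.0860/0.2962 = 0.2903.
Compose with the daughter nucleus (u' = -0.627 in the emitted fragment frame): u_2 = (-0.627 + 0.290) / (1 + (-0.627)·0.290) = -0.3367/0.8180 = -0.4116.

-0.412c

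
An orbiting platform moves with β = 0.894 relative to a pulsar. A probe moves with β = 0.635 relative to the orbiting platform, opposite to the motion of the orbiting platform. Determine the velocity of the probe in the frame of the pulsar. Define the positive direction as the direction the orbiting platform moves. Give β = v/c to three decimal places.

β = +0.599

With v = 0.894 and u' = -0.635 (in units of c),
u = (u' + v)/(1 + u'v/c²):
u = (-0.635 + 0.894) / (1 + (-0.635)·0.894) = 0.2590/0.4323 = 0.5991
(Galilean addition would give +0.259c.)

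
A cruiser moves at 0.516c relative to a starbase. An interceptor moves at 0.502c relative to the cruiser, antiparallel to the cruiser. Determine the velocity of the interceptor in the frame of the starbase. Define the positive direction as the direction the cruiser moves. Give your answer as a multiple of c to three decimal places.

+0.019c

With v = 0.516 and u' = -0.502 (in units of c),
u = (u' + v)/(1 + u'v/c²):
u = (-0.502 + 0.516) / (1 + (-0.502)·0.516) = 0.0140/0.7410 = 0.0189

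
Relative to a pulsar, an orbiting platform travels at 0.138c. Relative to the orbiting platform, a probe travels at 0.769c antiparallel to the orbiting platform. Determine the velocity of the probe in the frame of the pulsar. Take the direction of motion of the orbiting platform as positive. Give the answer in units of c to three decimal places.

With v = 0.138 and u' = -0.769 (in units of c),
u = (u' + v)/(1 + u'v/c²):
u = (-0.769 + 0.138) / (1 + (-0.769)·0.138) = -0.6310/0.8939 = -0.7059

-0.706c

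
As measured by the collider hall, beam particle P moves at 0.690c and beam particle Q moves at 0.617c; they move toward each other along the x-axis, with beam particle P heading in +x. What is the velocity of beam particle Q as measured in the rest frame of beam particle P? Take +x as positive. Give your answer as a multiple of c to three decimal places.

-0.917c

β_A = 0.690, β_B = -0.617.
Transform to A's frame with the inverse velocity-addition law: u' = (u − v)/(1 − uv/c²), taking u = β_B and v = β_A.
u' = (-0.617 − 0.690) / (1 − (0.690)(-0.617)) = -1.3070/1.4257 = -0.9167.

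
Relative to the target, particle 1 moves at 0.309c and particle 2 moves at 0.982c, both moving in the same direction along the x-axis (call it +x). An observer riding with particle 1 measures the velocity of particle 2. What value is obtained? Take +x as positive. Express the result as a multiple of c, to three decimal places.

β_A = 0.309, β_B = 0.982.
Transform to A's frame with the inverse velocity-addition law: u' = (u − v)/(1 − uv/c²), taking u = β_B and v = β_A.
u' = (0.982 − 0.309) / (1 − (0.309)(0.982)) = 0.6730/0.6966 = 0.9662.

+0.966c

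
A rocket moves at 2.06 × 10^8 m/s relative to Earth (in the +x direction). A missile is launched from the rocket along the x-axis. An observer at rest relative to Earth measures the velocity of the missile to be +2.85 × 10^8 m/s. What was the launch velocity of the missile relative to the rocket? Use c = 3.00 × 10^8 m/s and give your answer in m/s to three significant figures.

v = 0.687c, u = 0.950c.
Invert the composition law: u' = (u − v)/(1 − uv/c²).
u' = (0.950 − 0.687) / (1 − (0.950)(0.687)) = 0.2633/0.3477 = 0.7574.
u' = 0.7574 × 3.00 × 10^8 m/s.

+2.27 × 10^8 m/s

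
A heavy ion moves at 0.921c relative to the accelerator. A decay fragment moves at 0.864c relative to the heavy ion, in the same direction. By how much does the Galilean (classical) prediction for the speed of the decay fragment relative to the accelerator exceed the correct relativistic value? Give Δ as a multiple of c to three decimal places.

Galilean: u_cl = 0.864 + 0.921 = 1.7850.
Relativistic: u_rel = (0.864 + 0.921) / (1 + 0.864·0.921) = 1.7850/1.7957 = 0.9940.
Δ = 1.7850 − 0.9940 = 0.7910.
(The classical prediction exceeds c; the relativistic result does not.)

Δ = 0.791c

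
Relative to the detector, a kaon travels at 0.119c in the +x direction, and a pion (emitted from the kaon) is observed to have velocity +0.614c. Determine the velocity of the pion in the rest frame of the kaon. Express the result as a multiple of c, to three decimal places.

Invert the composition law: u' = (u − v)/(1 − uv/c²).
u' = (0.614 − 0.119) / (1 − (0.614)(0.119)) = 0.4950/0.9269 = 0.5340.

+0.534c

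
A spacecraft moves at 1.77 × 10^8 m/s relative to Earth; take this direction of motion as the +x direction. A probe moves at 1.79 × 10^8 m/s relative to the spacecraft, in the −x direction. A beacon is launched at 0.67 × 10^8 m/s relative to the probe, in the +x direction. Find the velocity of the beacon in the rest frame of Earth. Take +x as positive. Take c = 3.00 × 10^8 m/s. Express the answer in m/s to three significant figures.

+6.41 × 10^7 m/s

Apply u = (u' + v)/(1 + u'v/c²) successively, working outward toward Earth.
(Dividing each given speed by c = 3.00 × 10^8 m/s to work in units of c.)
Start: velocity of the spacecraft relative to Earth = 0.5900c.
Compose with the probe (u' = -0.597 in the spacecraft frame): u_1 = (-0.597 + 0.590) / (1 + (-0.597)·0.590) = -0.0067/0.6480 = -0.0103.
Compose with the beacon (u' = 0.223 in the probe frame): u_2 = (0.223 + (-0.010)) / (1 + 0.223·(-0.010)) = 0.2130/0.9977 = 0.2135.
So u = 0.2135 × 3.00 × 10^8 m/s.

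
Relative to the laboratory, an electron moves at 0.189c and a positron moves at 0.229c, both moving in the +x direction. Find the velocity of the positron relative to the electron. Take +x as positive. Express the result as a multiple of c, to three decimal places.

+0.042c

β_A = 0.189, β_B = 0.229.
Transform to A's frame with the inverse velocity-addition law: u' = (u − v)/(1 − uv/c²), taking u = β_B and v = β_A.
u' = (0.229 − 0.189) / (1 − (0.189)(0.229)) = 0.0400/0.9567 = 0.0418.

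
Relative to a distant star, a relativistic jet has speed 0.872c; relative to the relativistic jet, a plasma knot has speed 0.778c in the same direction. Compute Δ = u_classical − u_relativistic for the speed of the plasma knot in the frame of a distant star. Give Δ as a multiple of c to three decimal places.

Galilean: u_cl = 0.778 + 0.872 = 1.6500.
Relativistic: u_rel = (0.778 + 0.872) / (1 + 0.778·0.872) = 1.6500/1.6784 = 0.9831.
Δ = 1.6500 − 0.9831 = 0.6669.
(The classical prediction exceeds c; the relativistic result does not.)

Δ = 0.667c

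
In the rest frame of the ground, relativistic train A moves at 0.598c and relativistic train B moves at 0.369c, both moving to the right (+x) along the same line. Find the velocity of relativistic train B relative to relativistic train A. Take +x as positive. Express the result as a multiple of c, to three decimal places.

β_A = 0.598, β_B = 0.369.
Transform to A's frame with the inverse velocity-addition law: u' = (u − v)/(1 − uv/c²), taking u = β_B and v = β_A.
u' = (0.369 − 0.598) / (1 − (0.598)(0.369)) = -0.2290/0.7793 = -0.2938.

-0.294c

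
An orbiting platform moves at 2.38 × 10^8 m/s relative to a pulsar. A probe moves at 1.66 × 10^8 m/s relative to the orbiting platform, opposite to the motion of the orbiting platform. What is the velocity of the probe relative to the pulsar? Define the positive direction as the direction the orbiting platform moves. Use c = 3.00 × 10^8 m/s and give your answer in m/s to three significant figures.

In units of c (dividing by 3.00 × 10^8 m/s): v = 0.793, u' = -0.553.
u = (u' + v)/(1 + u'v/c²):
u = (-0.553 + 0.793) / (1 + (-0.553)·0.793) = 0.2400/0.5610 = 0.4278
(Galilean addition would give +0.240c.)
Converting back: u = 0.4278 × 3.00 × 10^8 m/s.

+1.28 × 10^8 m/s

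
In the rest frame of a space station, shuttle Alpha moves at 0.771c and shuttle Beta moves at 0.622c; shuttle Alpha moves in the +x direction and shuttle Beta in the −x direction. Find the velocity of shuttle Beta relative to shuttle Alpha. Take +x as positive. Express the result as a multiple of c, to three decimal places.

β_A = 0.771, β_B = -0.622.
Transform to A's frame with the inverse velocity-addition law: u' = (u − v)/(1 − uv/c²), taking u = β_B and v = β_A.
u' = (-0.622 − 0.771) / (1 − (0.771)(-0.622)) = -1.3930/1.4796 = -0.9415.

-0.941c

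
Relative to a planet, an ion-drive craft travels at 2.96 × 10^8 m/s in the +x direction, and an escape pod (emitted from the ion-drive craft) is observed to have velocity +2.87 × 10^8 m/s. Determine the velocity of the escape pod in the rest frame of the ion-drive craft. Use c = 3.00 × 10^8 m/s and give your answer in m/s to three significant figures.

-1.60 × 10^8 m/s

v = 0.987c, u = 0.957c.
Invert the composition law: u' = (u − v)/(1 − uv/c²).
u' = (0.957 − 0.987) / (1 − (0.957)(0.987)) = -0.0300/0.0561 = -0.5349.
u' = -0.5349 × 3.00 × 10^8 m/s.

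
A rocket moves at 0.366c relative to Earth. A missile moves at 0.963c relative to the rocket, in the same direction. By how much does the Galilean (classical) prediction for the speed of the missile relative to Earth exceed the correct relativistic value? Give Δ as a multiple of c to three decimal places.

Δ = 0.346c

Galilean: u_cl = 0.963 + 0.366 = 1.3290.
Relativistic: u_rel = (0.963 + 0.366) / (1 + 0.963·0.366) = 1.3290/1.3525 = 0.9827.
Δ = 1.3290 − 0.9827 = 0.3463.
(The classical prediction exceeds c; the relativistic result does not.)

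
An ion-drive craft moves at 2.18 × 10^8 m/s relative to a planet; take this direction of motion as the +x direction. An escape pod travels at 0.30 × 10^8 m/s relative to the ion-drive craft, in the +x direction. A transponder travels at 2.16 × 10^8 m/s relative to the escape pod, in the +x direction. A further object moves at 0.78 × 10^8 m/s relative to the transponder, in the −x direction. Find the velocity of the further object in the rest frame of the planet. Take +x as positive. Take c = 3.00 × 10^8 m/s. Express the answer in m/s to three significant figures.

+2.79 × 10^8 m/s

Apply u = (u' + v)/(1 + u'v/c²) successively, working outward toward the planet.
(Dividing each given speed by c = 3.00 × 10^8 m/s to work in units of c.)
Start: velocity of the ion-drive craft relative to the planet = 0.7267c.
Compose with the escape pod (u' = 0.100 in the ion-drive craft frame): u_1 = (0.100 + 0.727) / (1 + 0.100·0.727) = 0.8267/1.0727 = 0.7707.
Compose with the transponder (u' = 0.720 in the escape pod frame): u_2 = (0.720 + 0.771) / (1 + 0.720·0.771) = 1.4907/1.5549 = 0.9587.
Compose with the further object (u' = -0.260 in the transponder frame): u_3 = (-0.260 + 0.959) / (1 + (-0.260)·0.959) = 0.6987/0.7507 = 0.9307.
So u = 0.9307 × 3.00 × 10^8 m/s.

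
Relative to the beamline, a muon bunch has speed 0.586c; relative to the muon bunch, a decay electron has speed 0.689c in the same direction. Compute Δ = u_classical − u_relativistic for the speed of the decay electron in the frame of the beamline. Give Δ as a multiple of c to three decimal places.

Δ = 0.367c

Galilean: u_cl = 0.689 + 0.586 = 1.2750.
Relativistic: u_rel = (0.689 + 0.586) / (1 + 0.689·0.586) = 1.2750/1.4038 = 0.9083.
Δ = 1.2750 − 0.9083 = 0.3667.
(The classical prediction exceeds c; the relativistic result does not.)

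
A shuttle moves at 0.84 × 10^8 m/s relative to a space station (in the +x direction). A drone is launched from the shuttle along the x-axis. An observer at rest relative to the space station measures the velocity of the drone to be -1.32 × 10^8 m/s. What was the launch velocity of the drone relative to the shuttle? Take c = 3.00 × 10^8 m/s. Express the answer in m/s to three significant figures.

v = 0.280c, u = -0.440c.
Invert the composition law: u' = (u − v)/(1 − uv/c²).
u' = (-0.440 − 0.280) / (1 − (-0.440)(0.280)) = -0.7200/1.1232 = -0.6410.
u' = -0.6410 × 3.00 × 10^8 m/s.

-1.92 × 10^8 m/s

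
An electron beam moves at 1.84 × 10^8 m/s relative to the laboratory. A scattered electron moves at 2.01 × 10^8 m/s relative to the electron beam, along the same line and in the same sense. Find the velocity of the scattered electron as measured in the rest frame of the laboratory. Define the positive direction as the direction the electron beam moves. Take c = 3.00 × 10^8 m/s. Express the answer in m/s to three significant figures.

In units of c (dividing by 3.00 × 10^8 m/s): v = 0.613, u' = 0.670.
u = (u' + v)/(1 + u'v/c²):
u = (0.670 + 0.613) / (1 + 0.670·0.613) = 1.2833/1.4109 = 0.9096
(Galilean addition would give +1.283c, exceeding c.)
Converting back: u = 0.9096 × 3.00 × 10^8 m/s.

2.73 × 10^8 m/s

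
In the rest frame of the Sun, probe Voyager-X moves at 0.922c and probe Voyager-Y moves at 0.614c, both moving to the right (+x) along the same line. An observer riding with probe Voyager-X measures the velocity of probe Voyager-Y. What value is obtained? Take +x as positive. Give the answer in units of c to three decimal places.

-0.710c

β_A = 0.922, β_B = 0.614.
Transform to A's frame with the inverse velocity-addition law: u' = (u − v)/(1 − uv/c²), taking u = β_B and v = β_A.
u' = (0.614 − 0.922) / (1 − (0.922)(0.614)) = -0.3080/0.4339 = -0.7099.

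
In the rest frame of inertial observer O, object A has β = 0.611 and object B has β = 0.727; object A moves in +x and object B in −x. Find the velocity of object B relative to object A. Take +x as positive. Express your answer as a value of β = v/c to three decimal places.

β_A = 0.611, β_B = -0.727.
Transform to A's frame with the inverse velocity-addition law: u' = (u − v)/(1 − uv/c²), taking u = β_B and v = β_A.
u' = (-0.727 − 0.611) / (1 − (0.611)(-0.727)) = -1.3380/1.4442 = -0.9265.

β = -0.926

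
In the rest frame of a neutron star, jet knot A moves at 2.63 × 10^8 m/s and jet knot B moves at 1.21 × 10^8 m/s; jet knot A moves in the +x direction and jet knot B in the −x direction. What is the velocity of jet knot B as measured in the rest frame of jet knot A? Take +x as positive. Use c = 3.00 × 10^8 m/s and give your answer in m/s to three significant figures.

-2.84 × 10^8 m/s

β_A = 0.877, β_B = -0.403 (dividing each by c = 3.00 × 10^8 m/s).
Transform to A's frame with the inverse velocity-addition law: u' = (u − v)/(1 − uv/c²), taking u = β_B and v = β_A.
u' = (-0.403 − 0.877) / (1 − (0.877)(-0.403)) = -1.2800/1.3536 = -0.9456.
u' = -0.9456 × 3.00 × 10^8 m/s.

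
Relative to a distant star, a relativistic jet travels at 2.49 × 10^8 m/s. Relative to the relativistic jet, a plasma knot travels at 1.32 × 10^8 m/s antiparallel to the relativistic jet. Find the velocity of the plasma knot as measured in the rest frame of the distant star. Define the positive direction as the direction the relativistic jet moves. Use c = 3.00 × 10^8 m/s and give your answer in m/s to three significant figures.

+1.84 × 10^8 m/s

In units of c (dividing by 3.00 × 10^8 m/s): v = 0.830, u' = -0.440.
u = (u' + v)/(1 + u'v/c²):
u = (-0.440 + 0.830) / (1 + (-0.440)·0.830) = 0.3900/0.6348 = 0.6144
Converting back: u = 0.6144 × 3.00 × 10^8 m/s.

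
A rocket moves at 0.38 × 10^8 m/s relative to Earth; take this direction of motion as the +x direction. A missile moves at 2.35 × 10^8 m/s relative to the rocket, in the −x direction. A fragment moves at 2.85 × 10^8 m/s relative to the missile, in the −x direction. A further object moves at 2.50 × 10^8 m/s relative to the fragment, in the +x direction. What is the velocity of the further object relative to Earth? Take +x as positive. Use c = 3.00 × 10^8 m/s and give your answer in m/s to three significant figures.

-2.75 × 10^8 m/s

Apply u = (u' + v)/(1 + u'v/c²) successively, working outward toward Earth.
(Dividing each given speed by c = 3.00 × 10^8 m/s to work in units of c.)
Start: velocity of the rocket relative to Earth = 0.1267c.
Compose with the missile (u' = -0.783 in the rocket frame): u_1 = (-0.783 + 0.127) / (1 + (-0.783)·0.127) = -0.6567/0.9008 = -0.7290.
Compose with the fragment (u' = -0.950 in the missile frame): u_2 = (-0.950 + (-0.729)) / (1 + (-0.950)·(-0.729)) = -1.6790/1.6925 = -0.9920.
Compose with the further object (u' = 0.833 in the fragment frame): u_3 = (0.833 + (-0.992)) / (1 + 0.833·(-0.992)) = -0.1587/0.1733 = -0.9153.
So u = -0.9153 × 3.00 × 10^8 m/s.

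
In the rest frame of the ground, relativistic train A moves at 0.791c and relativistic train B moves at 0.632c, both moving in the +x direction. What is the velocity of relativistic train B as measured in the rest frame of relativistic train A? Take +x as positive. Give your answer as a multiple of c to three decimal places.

β_A = 0.791, β_B = 0.632.
Transform to A's frame with the inverse velocity-addition law: u' = (u − v)/(1 − uv/c²), taking u = β_B and v = β_A.
u' = (0.632 − 0.791) / (1 − (0.791)(0.632)) = -0.1590/0.5001 = -0.3179.

-0.318c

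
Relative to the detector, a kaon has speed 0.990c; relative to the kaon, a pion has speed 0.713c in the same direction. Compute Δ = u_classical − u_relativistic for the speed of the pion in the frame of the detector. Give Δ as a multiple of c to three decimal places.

Δ = 0.705c

Galilean: u_cl = 0.713 + 0.990 = 1.7030.
Relativistic: u_rel = (0.713 + 0.990) / (1 + 0.713·0.990) = 1.7030/1.7059 = 0.9983.
Δ = 1.7030 − 0.9983 = 0.7047.
(The classical prediction exceeds c; the relativistic result does not.)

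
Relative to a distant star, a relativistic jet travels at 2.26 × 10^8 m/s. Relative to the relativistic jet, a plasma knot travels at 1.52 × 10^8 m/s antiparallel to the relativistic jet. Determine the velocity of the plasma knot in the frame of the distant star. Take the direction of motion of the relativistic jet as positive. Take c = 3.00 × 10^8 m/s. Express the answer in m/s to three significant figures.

+1.20 × 10^8 m/s

In units of c (dividing by 3.00 × 10^8 m/s): v = 0.753, u' = -0.507.
u = (u' + v)/(1 + u'v/c²):
u = (-0.507 + 0.753) / (1 + (-0.507)·0.753) = 0.2467/0.6183 = 0.3989
Converting back: u = 0.3989 × 3.00 × 10^8 m/s.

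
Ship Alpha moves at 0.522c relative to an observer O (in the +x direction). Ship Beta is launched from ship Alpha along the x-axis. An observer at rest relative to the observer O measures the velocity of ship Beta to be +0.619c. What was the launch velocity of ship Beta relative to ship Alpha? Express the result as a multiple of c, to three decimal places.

Invert the composition law: u' = (u − v)/(1 − uv/c²).
u' = (0.619 − 0.522) / (1 − (0.619)(0.522)) = 0.0970/0.6769 = 0.1433.

+0.143c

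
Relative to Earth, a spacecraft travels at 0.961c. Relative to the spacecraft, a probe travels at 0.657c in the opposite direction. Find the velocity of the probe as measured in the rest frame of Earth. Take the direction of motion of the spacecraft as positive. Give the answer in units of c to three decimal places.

+0.825c

With v = 0.961 and u' = -0.657 (in units of c),
u = (u' + v)/(1 + u'v/c²):
u = (-0.657 + 0.961) / (1 + (-0.657)·0.961) = 0.3040/0.3686 = 0.8247
(Galilean addition would give +0.304c.)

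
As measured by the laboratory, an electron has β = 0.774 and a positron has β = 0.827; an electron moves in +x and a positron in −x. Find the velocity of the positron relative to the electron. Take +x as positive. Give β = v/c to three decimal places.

β = -0.976

β_A = 0.774, β_B = -0.827.
Transform to A's frame with the inverse velocity-addition law: u' = (u − v)/(1 − uv/c²), taking u = β_B and v = β_A.
u' = (-0.827 − 0.774) / (1 − (0.774)(-0.827)) = -1.6010/1.6401 = -0.9762.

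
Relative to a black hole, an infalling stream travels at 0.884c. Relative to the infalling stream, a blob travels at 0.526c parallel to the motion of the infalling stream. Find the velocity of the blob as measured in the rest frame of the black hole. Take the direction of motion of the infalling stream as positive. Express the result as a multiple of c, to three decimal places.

With v = 0.884 and u' = 0.526 (in units of c),
u = (u' + v)/(1 + u'v/c²):
u = (0.526 + 0.884) / (1 + 0.526·0.884) = 1.4100/1.4650 = 0.9625
(Galilean addition would give +1.410c, exceeding c.)

0.962c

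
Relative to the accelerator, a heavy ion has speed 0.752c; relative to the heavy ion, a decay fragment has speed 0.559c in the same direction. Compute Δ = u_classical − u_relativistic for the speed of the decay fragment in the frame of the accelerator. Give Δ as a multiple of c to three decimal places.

Galilean: u_cl = 0.559 + 0.752 = 1.3110.
Relativistic: u_rel = (0.559 + 0.752) / (1 + 0.559·0.752) = 1.3110/1.4204 = 0.9230.
Δ = 1.3110 − 0.9230 = 0.3880.
(The classical prediction exceeds c; the relativistic result does not.)

Δ = 0.388c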